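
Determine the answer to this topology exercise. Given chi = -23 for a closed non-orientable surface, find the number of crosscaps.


chi = 2 - k for closed non-orientable surfaces with k crosscaps.
-23 = 2 - k
k = 2 - (-23) = 25

25


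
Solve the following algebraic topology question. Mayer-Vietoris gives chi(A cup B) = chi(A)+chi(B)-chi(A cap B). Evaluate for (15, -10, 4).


chi(A cup B) = chi(A) + chi(B) - chi(A cap B)
= 15 + (-10) - (4)
= 1

1


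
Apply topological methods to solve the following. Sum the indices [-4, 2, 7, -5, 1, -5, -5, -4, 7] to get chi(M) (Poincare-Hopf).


Poincare-Hopf: chi(M) = sum of indices of zeros.
chi = (-4) + (2) + (7) + (-5) + (1) + (-5) + (-5) + (-4) + (7) = -6

-6


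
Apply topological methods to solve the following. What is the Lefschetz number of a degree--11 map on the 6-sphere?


On S^6: L(f) = tr(f_0*) + (-1)^6 tr(f_6*) = 1 + (-1)^6 * deg(f).
L(f) = 1 + (-1)^6 * -11 = 1 + -11 = -10

-10


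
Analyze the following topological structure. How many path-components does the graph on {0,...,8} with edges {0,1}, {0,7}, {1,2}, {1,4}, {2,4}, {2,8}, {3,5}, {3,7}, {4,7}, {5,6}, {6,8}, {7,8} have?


Run DFS/union-find over 9 vertices.
V = 9, E = 12.
Number of components = 1

1


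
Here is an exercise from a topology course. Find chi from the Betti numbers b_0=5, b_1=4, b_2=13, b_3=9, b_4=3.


chi = sum_k (-1)^k b_k.
= (5) + (-4) + (13) + (-9) + (3)
= 8

8


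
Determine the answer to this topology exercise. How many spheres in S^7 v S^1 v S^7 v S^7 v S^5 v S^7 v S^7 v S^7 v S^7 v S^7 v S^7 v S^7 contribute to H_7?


For a wedge of spheres, H_k (k>0) is free on one generator per sphere of dimension k.
Spheres of dimension 7: count = 10.
b_7 = 10

10


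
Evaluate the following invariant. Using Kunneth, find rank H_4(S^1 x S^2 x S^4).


Each S^d has Poincare polynomial 1 + t^d.
The product S^1 x S^2 x S^4 has Poincare polynomial prod(1+t^d_i).
Expanding: b_0=1, b_1=1, b_2=1, b_3=1, b_4=1, b_5=1, b_6=1, b_7=1.
b_4 = 1

1


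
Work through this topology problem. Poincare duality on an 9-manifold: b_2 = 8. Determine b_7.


Poincare duality for closed orientable n-manifolds: b_k = b_{n-k}.
Here n = 9, so b_7 = b_2 = 8

8


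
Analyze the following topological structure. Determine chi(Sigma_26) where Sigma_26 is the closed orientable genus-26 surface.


For a closed orientable surface of genus g: chi = 2 - 2g.
Here g = 26.
chi = 2 - 2*26 = 2 - 52 = -50

-50


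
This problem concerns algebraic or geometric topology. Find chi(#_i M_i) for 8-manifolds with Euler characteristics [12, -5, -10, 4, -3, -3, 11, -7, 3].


For n-manifolds: chi(A#B) = chi(A) + chi(B) - chi(S^8).
chi(S^8) = 1 + (-1)^8 = 2.
chi(#) = (sum chi_i) - (9-1)*chi(S^8) = 2 - 8*2 = -14

-14


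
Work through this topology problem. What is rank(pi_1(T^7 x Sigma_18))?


pi_1(A x B) = pi_1(A) x pi_1(B); rank of abelianization = b_1.
b_1(T^7) = 7, b_1(Sigma_18) = 2*18 = 36.
b_1(product) = 7 + 36 = 43

43


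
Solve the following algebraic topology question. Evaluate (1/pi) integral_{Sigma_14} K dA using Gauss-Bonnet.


Gauss-Bonnet: integral K dA = 2*pi*chi(M).
chi(Sigma_14) = 2 - 2*14 = -26.
(integral K dA)/pi = 2*chi = 2*(-26) = -52

-52


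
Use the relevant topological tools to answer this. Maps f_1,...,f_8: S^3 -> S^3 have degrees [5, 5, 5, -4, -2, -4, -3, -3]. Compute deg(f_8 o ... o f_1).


Degree is multiplicative: deg(composition) = product of degrees.
= (5) * (5) * (5) * (-4) * (-2) * (-4) * (-3) * (-3) = -36000

-36000


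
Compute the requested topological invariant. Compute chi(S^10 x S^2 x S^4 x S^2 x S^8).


chi is multiplicative: chi(X x Y) = chi(X) chi(Y).
Each even-dim sphere has chi = 2. There are 5 factors.
chi = 2^5 = 32

32


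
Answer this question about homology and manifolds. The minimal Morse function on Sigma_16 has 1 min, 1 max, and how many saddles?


A perfect Morse function has m_k = b_k.
For Sigma_16: b_0=1, b_1=2g=32, b_2=1.
Saddles m_1 = 2g = 32

32


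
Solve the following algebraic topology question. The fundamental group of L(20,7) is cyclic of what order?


pi_1(L(p,q)) = Z/pZ for any q coprime to p.
|pi_1(L(20,7))| = 20

20


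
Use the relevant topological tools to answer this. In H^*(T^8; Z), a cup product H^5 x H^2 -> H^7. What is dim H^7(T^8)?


Cup product: H^p x H^q -> H^{p+q}; here p+q = 5+2 = 7.
rank H^k(T^n) = C(n,k).
C(8,7) = 8

8


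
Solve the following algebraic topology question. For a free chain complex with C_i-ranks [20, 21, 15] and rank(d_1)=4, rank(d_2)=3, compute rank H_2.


rank H_k = rank(ker d_k) - rank(im d_{k+1}).
rank(ker d_2) = rank(C_2) - rank(d_2) = 15 - 3 = 12.
rank(im d_{2+1}) = 0.
rank H_2 = 12 - 0 = 12

12


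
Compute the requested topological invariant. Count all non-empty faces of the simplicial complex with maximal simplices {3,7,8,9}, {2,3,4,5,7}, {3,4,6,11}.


Each maximal simplex on m vertices has 2^m - 1 nonempty faces.
Take the union (dedupe shared faces).
Total distinct faces = 55

55


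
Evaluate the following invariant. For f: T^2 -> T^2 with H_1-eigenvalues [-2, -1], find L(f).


For a torus self-map: L(f) = det(I - A) where A acts on H_1.
L(f) = (1--2) * (1--1) = 3 * 2 = 6

6


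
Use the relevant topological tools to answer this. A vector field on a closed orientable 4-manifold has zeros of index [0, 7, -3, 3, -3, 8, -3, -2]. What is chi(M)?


Poincare-Hopf: chi(M) = sum of indices of zeros.
chi = (0) + (7) + (-3) + (3) + (-3) + (8) + (-3) + (-2) = 7

7


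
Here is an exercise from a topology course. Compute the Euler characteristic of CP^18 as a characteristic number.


For any closed oriented manifold, <e(TM),[M]> = chi(M).
chi(CP^18) = 18+1 = 19

19


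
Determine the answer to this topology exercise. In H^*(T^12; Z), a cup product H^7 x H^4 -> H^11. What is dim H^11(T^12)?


Cup product: H^p x H^q -> H^{p+q}; here p+q = 7+4 = 11.
rank H^k(T^n) = C(n,k).
C(12,11) = 12

12


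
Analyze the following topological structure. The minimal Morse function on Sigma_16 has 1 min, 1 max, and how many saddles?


A perfect Morse function has m_k = b_k.
For Sigma_16: b_0=1, b_1=2g=32, b_2=1.
Saddles m_1 = 2g = 32

32


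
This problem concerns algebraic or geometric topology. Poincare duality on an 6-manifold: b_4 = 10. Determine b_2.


Poincare duality for closed orientable n-manifolds: b_k = b_{n-k}.
Here n = 6, so b_2 = b_4 = 10

10


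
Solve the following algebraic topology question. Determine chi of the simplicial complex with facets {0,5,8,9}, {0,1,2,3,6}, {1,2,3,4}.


Enumerate all faces; f-vector: f_0=9, f_1=19, f_2=17, f_3=7, f_4=1.
chi = sum (-1)^k f_k = 1

1


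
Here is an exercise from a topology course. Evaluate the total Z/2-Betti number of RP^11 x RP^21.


dim H^*(RP^n; Z/2) = n+1 (one Z/2 in each degree 0..n).
Total Betti number is multiplicative.
Total = (11+1) * (21+1) = 12 * 22 = 264

264


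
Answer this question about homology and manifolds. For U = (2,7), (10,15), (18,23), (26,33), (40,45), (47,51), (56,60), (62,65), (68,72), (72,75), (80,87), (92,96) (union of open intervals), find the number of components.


Sort and merge overlapping open intervals.
Merged: (2,7), (10,15), (18,23), (26,33), (40,45), (47,51), (56,60), (62,65), (68,72), (72,75), (80,87), (92,96).
Number of components = 12

12


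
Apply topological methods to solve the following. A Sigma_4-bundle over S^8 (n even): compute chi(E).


chi(S^8) = 2 (n even), chi(Sigma_4) = 2 - 2*4 = -6.
chi(E) = 2 * (-6) = -12

-12


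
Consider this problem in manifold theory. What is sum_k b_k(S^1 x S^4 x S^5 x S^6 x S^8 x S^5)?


Total Betti number is multiplicative under products.
Each S^d (d>=1) has total Betti number 2.
There are 6 sphere factors.
Total = 2^6 = 64

64


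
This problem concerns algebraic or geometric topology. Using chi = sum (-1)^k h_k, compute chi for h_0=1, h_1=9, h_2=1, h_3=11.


Handles of index k contribute (-1)^k to chi (same as CW cells).
chi = (1) + (-9) + (1) + (-11) = -18

-18


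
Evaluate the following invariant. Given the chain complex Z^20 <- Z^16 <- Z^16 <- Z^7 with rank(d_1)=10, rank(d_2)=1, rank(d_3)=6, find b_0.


rank H_k = rank(ker d_k) - rank(im d_{k+1}).
rank(ker d_0) = rank(C_0) - rank(d_0) = 20 - 0 = 20.
rank(im d_{0+1}) = 10.
rank H_0 = 20 - 10 = 10

10


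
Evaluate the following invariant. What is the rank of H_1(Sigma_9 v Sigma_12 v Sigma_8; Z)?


For a wedge X v Y: reduced H_k(X v Y) = H_k(X) + H_k(Y).
Each Sigma_g contributes b_1 = 2g.
b_1 = 18 + 24 + 16 = 58

58


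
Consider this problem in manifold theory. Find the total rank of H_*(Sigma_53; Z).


For Sigma_53: b_0 = 1, b_1 = 2g = 106, b_2 = 1.
Total = 1 + 106 + 1 = 108

108


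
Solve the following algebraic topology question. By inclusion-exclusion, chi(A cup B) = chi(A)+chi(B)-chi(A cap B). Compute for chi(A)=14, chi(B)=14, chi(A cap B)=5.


chi(A cup B) = chi(A) + chi(B) - chi(A cap B)
= 14 + (14) - (5)
= 23

23


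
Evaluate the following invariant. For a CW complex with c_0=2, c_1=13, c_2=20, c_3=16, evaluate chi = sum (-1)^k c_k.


chi = sum_k (-1)^k c_k.
= (-1)^0*2 + (-1)^1*13 + (-1)^2*20 + (-1)^3*16
= (2) + (-13) + (20) + (-16)
= -7

-7


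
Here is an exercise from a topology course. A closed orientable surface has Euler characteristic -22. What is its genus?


chi = 2 - 2g for closed orientable surfaces.
-22 = 2 - 2g
2g = 2 - (-22) = 24
g = 12

12


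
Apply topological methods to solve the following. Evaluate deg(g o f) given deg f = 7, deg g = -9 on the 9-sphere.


Degree is multiplicative under composition: deg(g o f) = deg(g) * deg(f).
= -9 * 7 = -63

-63


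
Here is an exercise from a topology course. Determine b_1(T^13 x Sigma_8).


pi_1(A x B) = pi_1(A) x pi_1(B); rank of abelianization = b_1.
b_1(T^13) = 13, b_1(Sigma_8) = 2*8 = 16.
b_1(product) = 13 + 16 = 29

29


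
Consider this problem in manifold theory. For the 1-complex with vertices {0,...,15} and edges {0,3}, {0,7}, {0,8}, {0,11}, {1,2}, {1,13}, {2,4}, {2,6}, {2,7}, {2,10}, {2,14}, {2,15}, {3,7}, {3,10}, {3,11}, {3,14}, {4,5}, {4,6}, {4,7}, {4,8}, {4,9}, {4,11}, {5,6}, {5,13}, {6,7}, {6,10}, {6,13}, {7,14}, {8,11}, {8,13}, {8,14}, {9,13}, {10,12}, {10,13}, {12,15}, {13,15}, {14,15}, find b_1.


b_1 = E - V + (number of components).
E = 37, V = 16, components = 1.
b_1 = 37 - 16 + 1 = 22

22


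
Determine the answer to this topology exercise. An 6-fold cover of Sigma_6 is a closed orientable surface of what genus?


For an n-sheeted cover: chi(E) = n * chi(B).
chi(Sigma_6) = 2 - 2*6 = -10.
chi(E) = 6 * (-10) = -60.
genus(E) = (2 - chi(E))/2 = (2 - (-60))/2 = 62/2 = 31

31


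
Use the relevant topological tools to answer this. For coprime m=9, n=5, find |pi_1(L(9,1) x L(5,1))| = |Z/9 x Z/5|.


pi_1(X x Y) = pi_1(X) x pi_1(Y).
pi_1(L(9,1)) = Z/9, pi_1(L(5,1)) = Z/5.
|Z/9 x Z/5| = 9 * 5 = 45

45


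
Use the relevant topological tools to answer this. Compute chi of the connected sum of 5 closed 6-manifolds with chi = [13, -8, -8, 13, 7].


For n-manifolds: chi(A#B) = chi(A) + chi(B) - chi(S^6).
chi(S^6) = 1 + (-1)^6 = 2.
chi(#) = (sum chi_i) - (5-1)*chi(S^6) = 17 - 4*2 = 9

9


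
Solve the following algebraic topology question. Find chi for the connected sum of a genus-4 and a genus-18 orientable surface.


chi(Sigma_4) = 2 - 2*4 = -6
chi(Sigma_18) = 2 - 2*18 = -34
For surfaces: chi(A#B) = chi(A) + chi(B) - 2.
chi = -6 + -34 - 2 = -42

-42


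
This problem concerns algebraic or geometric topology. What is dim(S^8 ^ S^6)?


S^m ^ S^n = S^{m+n}.
k = 8 + 6 = 14

14


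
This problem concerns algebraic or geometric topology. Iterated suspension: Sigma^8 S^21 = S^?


Each suspension raises dimension by 1: Sigma S^n = S^{n+1}.
Sigma^8 S^21 = S^{21+8} = S^29

29


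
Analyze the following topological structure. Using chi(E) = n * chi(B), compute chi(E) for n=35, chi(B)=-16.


For a finite covering: chi(E) = (number of sheets) * chi(B).
chi(E) = 35 * (-16) = -560

-560


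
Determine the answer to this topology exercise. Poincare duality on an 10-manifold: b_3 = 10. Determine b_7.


Poincare duality for closed orientable n-manifolds: b_k = b_{n-k}.
Here n = 10, so b_7 = b_3 = 10

10


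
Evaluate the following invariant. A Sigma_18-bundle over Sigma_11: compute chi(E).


For a fiber bundle F -> E -> B (with CW structure): chi(E) = chi(B) * chi(F).
chi(Sigma_11) = -20, chi(Sigma_18) = -34.
chi(E) = (-20) * (-34) = 680

680


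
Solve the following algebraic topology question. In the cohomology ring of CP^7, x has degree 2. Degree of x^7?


|x| = 2 in H^*(CP^n).
|x^7| = 7 * |x| = 7 * 2 = 14

14


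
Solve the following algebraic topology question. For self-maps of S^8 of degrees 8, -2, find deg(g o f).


Degree is multiplicative under composition: deg(g o f) = deg(g) * deg(f).
= -2 * 8 = -16

-16


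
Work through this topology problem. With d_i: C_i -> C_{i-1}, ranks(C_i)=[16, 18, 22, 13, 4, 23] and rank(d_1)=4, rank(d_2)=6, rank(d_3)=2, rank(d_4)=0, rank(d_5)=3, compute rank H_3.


rank H_k = rank(ker d_k) - rank(im d_{k+1}).
rank(ker d_3) = rank(C_3) - rank(d_3) = 13 - 2 = 11.
rank(im d_{3+1}) = 0.
rank H_3 = 11 - 0 = 11

11


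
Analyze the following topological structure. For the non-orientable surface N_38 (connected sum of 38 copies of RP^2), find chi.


For a non-orientable closed surface with k crosscaps: chi = 2 - k.
Here k = 38.
chi = 2 - 38 = -36

-36


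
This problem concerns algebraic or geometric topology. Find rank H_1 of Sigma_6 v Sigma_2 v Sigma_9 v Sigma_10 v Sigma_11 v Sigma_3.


For a wedge X v Y: reduced H_k(X v Y) = H_k(X) + H_k(Y).
Each Sigma_g contributes b_1 = 2g.
b_1 = 12 + 4 + 18 + 20 + 22 + 6 = 82

82


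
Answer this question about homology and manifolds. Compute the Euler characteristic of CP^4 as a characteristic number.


For any closed oriented manifold, <e(TM),[M]> = chi(M).
chi(CP^4) = 4+1 = 5

5


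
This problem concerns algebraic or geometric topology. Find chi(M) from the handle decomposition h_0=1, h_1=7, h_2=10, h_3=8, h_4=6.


Handles of index k contribute (-1)^k to chi (same as CW cells).
chi = (1) + (-7) + (10) + (-8) + (6) = 2

2


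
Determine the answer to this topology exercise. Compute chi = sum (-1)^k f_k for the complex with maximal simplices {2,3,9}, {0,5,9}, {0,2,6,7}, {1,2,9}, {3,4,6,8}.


Enumerate all faces; f-vector: f_0=10, f_1=20, f_2=11, f_3=2.
chi = sum (-1)^k f_k = -1

-1


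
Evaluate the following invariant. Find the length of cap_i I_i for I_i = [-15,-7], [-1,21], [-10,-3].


Intersection = [max(a_i), min(b_i)] = [-1, -7].
Since -1 > -7, the intersection is empty.
Length = 0

0


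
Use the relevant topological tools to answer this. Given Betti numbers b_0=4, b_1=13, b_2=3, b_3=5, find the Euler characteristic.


chi = sum_k (-1)^k b_k.
= (4) + (-13) + (3) + (-5)
= -11

-11


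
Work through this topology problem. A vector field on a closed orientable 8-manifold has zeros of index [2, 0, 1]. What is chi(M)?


Poincare-Hopf: chi(M) = sum of indices of zeros.
chi = (2) + (0) + (1) = 3

3


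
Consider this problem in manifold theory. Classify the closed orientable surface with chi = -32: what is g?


chi = 2 - 2g for closed orientable surfaces.
-32 = 2 - 2g
2g = 2 - (-32) = 34
g = 17

17


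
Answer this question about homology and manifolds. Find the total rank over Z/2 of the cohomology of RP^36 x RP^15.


dim H^*(RP^n; Z/2) = n+1 (one Z/2 in each degree 0..n).
Total Betti number is multiplicative.
Total = (36+1) * (15+1) = 37 * 16 = 592

592


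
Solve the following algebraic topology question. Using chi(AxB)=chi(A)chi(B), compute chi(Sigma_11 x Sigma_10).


chi(Sigma_11) = 2 - 2*11 = -20
chi(Sigma_10) = 2 - 2*10 = -18
chi(product) = (-20) * (-18) = 360

360


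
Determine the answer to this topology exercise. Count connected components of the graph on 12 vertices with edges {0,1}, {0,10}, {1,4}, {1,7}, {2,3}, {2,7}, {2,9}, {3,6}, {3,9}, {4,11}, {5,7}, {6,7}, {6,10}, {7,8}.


Run DFS/union-find over 12 vertices.
V = 12, E = 14.
Number of components = 1

1


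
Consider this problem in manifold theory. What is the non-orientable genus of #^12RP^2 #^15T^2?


Since a >= 1, the sum is non-orientable; each T^2 can be replaced by RP^2 # RP^2 (since T^2#RP^2 = 3RP^2).
Total crosscaps k = 12 + 2*15 = 42.
Check via chi: chi = 12*1 + 15*0 - (12+15-1)*2 = -40 = 2 - k = -40. Consistent.

42


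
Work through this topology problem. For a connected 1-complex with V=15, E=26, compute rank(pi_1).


For a connected graph: rank(pi_1) = b_1 = E - V + 1 = 1 - chi.
chi = V - E = 15 - 26 = -11.
rank = 1 - (-11) = 26 - 15 + 1 = 12

12


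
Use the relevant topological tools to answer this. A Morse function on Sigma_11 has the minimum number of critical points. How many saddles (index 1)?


A perfect Morse function has m_k = b_k.
For Sigma_11: b_0=1, b_1=2g=22, b_2=1.
Saddles m_1 = 2g = 22

22


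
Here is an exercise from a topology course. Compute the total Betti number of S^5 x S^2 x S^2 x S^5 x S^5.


Total Betti number is multiplicative under products.
Each S^d (d>=1) has total Betti number 2.
There are 5 sphere factors.
Total = 2^5 = 32

32


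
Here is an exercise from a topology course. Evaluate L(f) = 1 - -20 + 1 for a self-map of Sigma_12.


L(f) = tr(f_0*) - tr(f_1*) + tr(f_2*).
= 1 - (-20) + (1)
= 22

22


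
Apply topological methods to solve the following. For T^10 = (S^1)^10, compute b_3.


By the Kunneth formula, b_k(T^n) = C(n,k).
b_3(T^10) = C(10,3).
C(10,3) = 10!/(3!*7!) = 120

120


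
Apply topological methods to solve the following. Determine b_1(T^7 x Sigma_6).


pi_1(A x B) = pi_1(A) x pi_1(B); rank of abelianization = b_1.
b_1(T^7) = 7, b_1(Sigma_6) = 2*6 = 12.
b_1(product) = 7 + 12 = 19

19


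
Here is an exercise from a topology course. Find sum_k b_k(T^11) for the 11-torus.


b_k(T^11) = C(11,k), so the sum over k is sum_k C(11,k) = 2^11.
Total = 2^11 = 2048

2048


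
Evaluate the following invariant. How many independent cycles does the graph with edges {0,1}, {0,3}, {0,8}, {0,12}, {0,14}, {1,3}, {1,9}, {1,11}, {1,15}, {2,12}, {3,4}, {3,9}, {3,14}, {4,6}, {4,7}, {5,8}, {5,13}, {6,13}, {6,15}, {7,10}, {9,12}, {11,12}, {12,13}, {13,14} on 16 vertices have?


b_1 = E - V + (number of components).
E = 24, V = 16, components = 1.
b_1 = 24 - 16 + 1 = 9

9


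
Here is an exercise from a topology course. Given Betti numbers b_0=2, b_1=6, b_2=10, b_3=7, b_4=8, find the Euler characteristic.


chi = sum_k (-1)^k b_k.
= (2) + (-6) + (10) + (-7) + (8)
= 7

7


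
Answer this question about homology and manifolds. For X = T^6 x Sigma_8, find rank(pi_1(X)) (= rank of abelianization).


pi_1(A x B) = pi_1(A) x pi_1(B); rank of abelianization = b_1.
b_1(T^6) = 6, b_1(Sigma_8) = 2*8 = 16.
b_1(product) = 6 + 16 = 22

22


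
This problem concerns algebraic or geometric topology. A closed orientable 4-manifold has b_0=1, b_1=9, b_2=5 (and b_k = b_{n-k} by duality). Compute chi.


By Poincare duality b_k = b_{4-k}, so full Betti numbers: b_0=1, b_1=9, b_2=5, b_3=9, b_4=1.
chi = sum (-1)^k b_k = -11

-11


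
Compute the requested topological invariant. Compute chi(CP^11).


CP^11 has one cell in each even dimension 0, 2, ..., 2*11 (11+1 cells total).
All cells are even-dimensional, so chi = number of cells.
chi = 11 + 1 = 12

12


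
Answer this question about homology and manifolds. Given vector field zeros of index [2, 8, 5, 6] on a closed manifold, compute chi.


Poincare-Hopf: chi(M) = sum of indices of zeros.
chi = (2) + (8) + (5) + (6) = 21

21


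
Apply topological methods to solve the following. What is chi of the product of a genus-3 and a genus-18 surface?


chi(Sigma_3) = 2 - 2*3 = -4
chi(Sigma_18) = 2 - 2*18 = -34
chi(product) = (-4) * (-34) = 136

136


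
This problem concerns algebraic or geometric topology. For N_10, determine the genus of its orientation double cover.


chi(N_10) = 2 - 10 = -8.
Double cover: chi(Sigma_g) = 2 * chi(N_10) = 2*(-8) = -16.
2 - 2g = -16, so g = (2 - (-16))/2 = 18/2 = 9

9


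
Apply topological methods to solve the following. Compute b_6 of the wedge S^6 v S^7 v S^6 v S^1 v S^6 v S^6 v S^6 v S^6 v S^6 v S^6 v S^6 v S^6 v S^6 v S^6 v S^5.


For a wedge of spheres, H_k (k>0) is free on one generator per sphere of dimension k.
Spheres of dimension 6: count = 12.
b_6 = 12

12


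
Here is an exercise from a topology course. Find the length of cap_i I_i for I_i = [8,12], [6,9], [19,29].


Intersection = [max(a_i), min(b_i)] = [19, 9].
Since 19 > 9, the intersection is empty.
Length = 0

0


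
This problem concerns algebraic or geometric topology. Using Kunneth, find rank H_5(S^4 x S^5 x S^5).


Each S^d has Poincare polynomial 1 + t^d.
The product S^4 x S^5 x S^5 has Poincare polynomial prod(1+t^d_i).
Expanding: b_0=1, b_4=1, b_5=2, b_9=2, b_10=1, b_14=1.
b_5 = 2

2


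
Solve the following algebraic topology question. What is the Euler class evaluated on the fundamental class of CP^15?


For any closed oriented manifold, <e(TM),[M]> = chi(M).
chi(CP^15) = 15+1 = 16

16


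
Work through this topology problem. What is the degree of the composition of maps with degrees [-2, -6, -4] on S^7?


Degree is multiplicative: deg(composition) = product of degrees.
= (-2) * (-6) * (-4) = -48

-48


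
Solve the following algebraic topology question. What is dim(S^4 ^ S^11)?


S^m ^ S^n = S^{m+n}.
k = 4 + 11 = 15

15


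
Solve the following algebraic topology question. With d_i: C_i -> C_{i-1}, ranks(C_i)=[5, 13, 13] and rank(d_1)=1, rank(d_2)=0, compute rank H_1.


rank H_k = rank(ker d_k) - rank(im d_{k+1}).
rank(ker d_1) = rank(C_1) - rank(d_1) = 13 - 1 = 12.
rank(im d_{1+1}) = 0.
rank H_1 = 12 - 0 = 12

12


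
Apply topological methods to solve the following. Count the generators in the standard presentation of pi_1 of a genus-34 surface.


Standard presentation: pi_1(Sigma_g) = <a_1,b_1,...,a_g,b_g | [a_1,b_1]...[a_g,b_g] = 1>.
Number of generators = 2g = 2*34 = 68

68


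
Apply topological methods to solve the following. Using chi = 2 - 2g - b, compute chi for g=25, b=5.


For a compact orientable surface with genus g and b boundary components: chi = 2 - 2g - b.
chi = 2 - 2*25 - 5 = 2 - 50 - 5 = -53

-53


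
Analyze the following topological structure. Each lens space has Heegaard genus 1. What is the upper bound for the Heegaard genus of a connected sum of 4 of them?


Heegaard genus satisfies g(A#B) <= g(A) + g(B).
Each lens space has g = 1.
Upper bound: 4 * 1 = 4

4


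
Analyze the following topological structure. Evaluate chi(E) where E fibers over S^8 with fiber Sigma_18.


chi(S^8) = 2 (n even), chi(Sigma_18) = 2 - 2*18 = -34.
chi(E) = 2 * (-34) = -68

-68


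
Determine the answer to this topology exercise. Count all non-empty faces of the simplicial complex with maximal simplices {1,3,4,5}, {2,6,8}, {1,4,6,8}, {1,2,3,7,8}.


Each maximal simplex on m vertices has 2^m - 1 nonempty faces.
Take the union (dedupe shared faces).
Total distinct faces = 55

55


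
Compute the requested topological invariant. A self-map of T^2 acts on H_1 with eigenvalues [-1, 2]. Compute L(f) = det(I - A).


For a torus self-map: L(f) = det(I - A) where A acts on H_1.
L(f) = (1--1) * (1-2) = 2 * -1 = -2

-2


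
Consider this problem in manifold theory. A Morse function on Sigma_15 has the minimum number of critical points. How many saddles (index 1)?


A perfect Morse function has m_k = b_k.
For Sigma_15: b_0=1, b_1=2g=30, b_2=1.
Saddles m_1 = 2g = 30

30


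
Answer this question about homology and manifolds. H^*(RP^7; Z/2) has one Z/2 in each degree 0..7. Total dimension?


H^k(RP^7; Z/2) = Z/2 for each 0 <= k <= 7.
Total dimension = 7 + 1 = 8

8


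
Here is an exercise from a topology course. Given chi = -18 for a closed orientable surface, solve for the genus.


chi = 2 - 2g for closed orientable surfaces.
-18 = 2 - 2g
2g = 2 - (-18) = 20
g = 10

10


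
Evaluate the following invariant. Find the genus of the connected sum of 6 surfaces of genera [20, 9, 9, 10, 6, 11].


Genus is additive under connected sum of orientable surfaces.
g = 20 + 9 + 9 + 10 + 6 + 11 = 65

65


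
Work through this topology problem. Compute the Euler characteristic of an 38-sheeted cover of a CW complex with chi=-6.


For a finite covering: chi(E) = (number of sheets) * chi(B).
chi(E) = 38 * (-6) = -228

-228


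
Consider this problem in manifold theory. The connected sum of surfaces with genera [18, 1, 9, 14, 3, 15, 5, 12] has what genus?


Genus is additive under connected sum of orientable surfaces.
g = 18 + 1 + 9 + 14 + 3 + 15 + 5 + 12 = 77

77


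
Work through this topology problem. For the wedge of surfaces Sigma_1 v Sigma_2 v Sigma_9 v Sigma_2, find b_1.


For a wedge X v Y: reduced H_k(X v Y) = H_k(X) + H_k(Y).
Each Sigma_g contributes b_1 = 2g.
b_1 = 2 + 4 + 18 + 4 = 28

28


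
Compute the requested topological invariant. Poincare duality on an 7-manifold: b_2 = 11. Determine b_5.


Poincare duality for closed orientable n-manifolds: b_k = b_{n-k}.
Here n = 7, so b_5 = b_2 = 11

11


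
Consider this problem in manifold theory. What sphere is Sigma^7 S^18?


Each suspension raises dimension by 1: Sigma S^n = S^{n+1}.
Sigma^7 S^18 = S^{18+7} = S^25

25


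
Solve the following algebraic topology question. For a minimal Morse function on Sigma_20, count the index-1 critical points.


A perfect Morse function has m_k = b_k.
For Sigma_20: b_0=1, b_1=2g=40, b_2=1.
Saddles m_1 = 2g = 40

40


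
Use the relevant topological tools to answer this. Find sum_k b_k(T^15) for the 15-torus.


b_k(T^15) = C(15,k), so the sum over k is sum_k C(15,k) = 2^15.
Total = 2^15 = 32768

32768


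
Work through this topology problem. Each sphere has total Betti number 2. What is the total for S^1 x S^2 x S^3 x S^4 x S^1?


Total Betti number is multiplicative under products.
Each S^d (d>=1) has total Betti number 2.
There are 5 sphere factors.
Total = 2^5 = 32

32


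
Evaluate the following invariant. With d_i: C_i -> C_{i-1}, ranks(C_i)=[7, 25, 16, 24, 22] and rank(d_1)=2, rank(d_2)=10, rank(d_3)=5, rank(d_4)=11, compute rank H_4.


rank H_k = rank(ker d_k) - rank(im d_{k+1}).
rank(ker d_4) = rank(C_4) - rank(d_4) = 22 - 11 = 11.
rank(im d_{4+1}) = 0.
rank H_4 = 11 - 0 = 11

11


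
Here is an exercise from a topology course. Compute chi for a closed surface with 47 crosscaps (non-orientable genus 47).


For a non-orientable closed surface with k crosscaps: chi = 2 - k.
Here k = 47.
chi = 2 - 47 = -45

-45


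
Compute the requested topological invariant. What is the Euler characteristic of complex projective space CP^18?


CP^18 has one cell in each even dimension 0, 2, ..., 2*18 (18+1 cells total).
All cells are even-dimensional, so chi = number of cells.
chi = 18 + 1 = 19

19


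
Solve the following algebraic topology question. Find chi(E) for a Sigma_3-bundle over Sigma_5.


For a fiber bundle F -> E -> B (with CW structure): chi(E) = chi(B) * chi(F).
chi(Sigma_5) = -8, chi(Sigma_3) = -4.
chi(E) = (-8) * (-4) = 32

32


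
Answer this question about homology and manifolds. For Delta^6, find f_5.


Delta^6 has 6+1 vertices. A 5-face is a choice of 5+1 vertices.
f_5 = C(6+1, 5+1) = C(7,6) = 7

7


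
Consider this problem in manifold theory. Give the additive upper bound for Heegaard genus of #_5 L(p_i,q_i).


Heegaard genus satisfies g(A#B) <= g(A) + g(B).
Each lens space has g = 1.
Upper bound: 5 * 1 = 5

5


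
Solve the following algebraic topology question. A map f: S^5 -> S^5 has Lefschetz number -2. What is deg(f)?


L(f) = 1 + (-1)^5 deg(f) on S^5.
-2 = 1 + (-1)^5 * deg(f)
(-1)^5 * deg(f) = -3
deg(f) = 3

3


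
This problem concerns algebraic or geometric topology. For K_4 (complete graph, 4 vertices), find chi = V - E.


K_4: V = 4, E = C(4,2) = 6.
chi = V - E = 4 - 6 = -2

-2


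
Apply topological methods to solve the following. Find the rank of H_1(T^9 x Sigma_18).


pi_1(A x B) = pi_1(A) x pi_1(B); rank of abelianization = b_1.
b_1(T^9) = 9, b_1(Sigma_18) = 2*18 = 36.
b_1(product) = 9 + 36 = 45

45


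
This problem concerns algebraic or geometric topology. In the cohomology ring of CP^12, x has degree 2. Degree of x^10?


|x| = 2 in H^*(CP^n).
|x^10| = 10 * |x| = 10 * 2 = 20

20


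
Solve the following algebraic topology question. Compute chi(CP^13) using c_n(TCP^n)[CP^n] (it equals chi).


For any closed oriented manifold, <e(TM),[M]> = chi(M).
chi(CP^13) = 13+1 = 14

14


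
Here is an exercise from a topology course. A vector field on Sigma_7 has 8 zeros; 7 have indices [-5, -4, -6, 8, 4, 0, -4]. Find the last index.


Poincare-Hopf: sum of indices = chi(M).
chi(Sigma_7) = 2 - 2*7 = -12.
Sum of known indices = -7.
x = chi - (sum known) = -12 - (-7) = -5

-5


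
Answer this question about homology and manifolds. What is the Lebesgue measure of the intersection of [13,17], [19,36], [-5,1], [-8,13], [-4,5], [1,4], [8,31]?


Intersection = [max(a_i), min(b_i)] = [19, 1].
Since 19 > 1, the intersection is empty.
Length = 0

0


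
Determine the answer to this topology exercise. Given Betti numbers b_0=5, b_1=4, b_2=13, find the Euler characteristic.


chi = sum_k (-1)^k b_k.
= (5) + (-4) + (13)
= 14

14


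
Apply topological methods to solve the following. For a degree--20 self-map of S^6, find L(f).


On S^6: L(f) = tr(f_0*) + (-1)^6 tr(f_6*) = 1 + (-1)^6 * deg(f).
L(f) = 1 + (-1)^6 * -20 = 1 + -20 = -19

-19


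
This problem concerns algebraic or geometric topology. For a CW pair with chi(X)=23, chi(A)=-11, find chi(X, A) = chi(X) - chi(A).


Relative Euler characteristic: chi(X, A) = chi(X) - chi(A).
= 23 - (-11) = 34

34


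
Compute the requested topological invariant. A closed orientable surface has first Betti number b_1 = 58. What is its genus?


For a closed orientable surface: b_1 = 2g.
58 = 2g
g = 58 / 2 = 29

29


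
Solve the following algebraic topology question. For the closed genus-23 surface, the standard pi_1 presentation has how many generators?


Standard presentation: pi_1(Sigma_g) = <a_1,b_1,...,a_g,b_g | [a_1,b_1]...[a_g,b_g] = 1>.
Number of generators = 2g = 2*23 = 46

46


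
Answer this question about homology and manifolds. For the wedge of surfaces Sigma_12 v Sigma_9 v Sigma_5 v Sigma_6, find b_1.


For a wedge X v Y: reduced H_k(X v Y) = H_k(X) + H_k(Y).
Each Sigma_g contributes b_1 = 2g.
b_1 = 24 + 18 + 10 + 12 = 64

64


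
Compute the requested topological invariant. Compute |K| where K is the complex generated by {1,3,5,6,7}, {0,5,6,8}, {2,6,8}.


Each maximal simplex on m vertices has 2^m - 1 nonempty faces.
Take the union (dedupe shared faces).
Total distinct faces = 47

47


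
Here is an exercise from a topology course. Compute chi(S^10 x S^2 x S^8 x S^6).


chi is multiplicative: chi(X x Y) = chi(X) chi(Y).
Each even-dim sphere has chi = 2. There are 4 factors.
chi = 2^4 = 16

16


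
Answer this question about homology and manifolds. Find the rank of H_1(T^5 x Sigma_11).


pi_1(A x B) = pi_1(A) x pi_1(B); rank of abelianization = b_1.
b_1(T^5) = 5, b_1(Sigma_11) = 2*11 = 22.
b_1(product) = 5 + 22 = 27

27


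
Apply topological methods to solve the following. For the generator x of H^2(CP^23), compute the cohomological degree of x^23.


|x| = 2 in H^*(CP^n).
|x^23| = 23 * |x| = 23 * 2 = 46

46


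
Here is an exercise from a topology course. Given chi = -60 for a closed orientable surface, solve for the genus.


chi = 2 - 2g for closed orientable surfaces.
-60 = 2 - 2g
2g = 2 - (-60) = 62
g = 31

31


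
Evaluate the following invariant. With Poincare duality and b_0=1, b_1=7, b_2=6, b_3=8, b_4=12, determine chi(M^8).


By Poincare duality b_k = b_{8-k}, so full Betti numbers: b_0=1, b_1=7, b_2=6, b_3=8, b_4=12, b_5=8, b_6=6, b_7=7, b_8=1.
chi = sum (-1)^k b_k = -4

-4


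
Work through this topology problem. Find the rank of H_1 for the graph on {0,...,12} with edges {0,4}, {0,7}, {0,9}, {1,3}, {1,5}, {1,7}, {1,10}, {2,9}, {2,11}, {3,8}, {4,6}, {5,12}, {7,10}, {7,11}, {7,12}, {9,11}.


b_1 = E - V + (number of components).
E = 16, V = 13, components = 1.
b_1 = 16 - 13 + 1 = 4

4


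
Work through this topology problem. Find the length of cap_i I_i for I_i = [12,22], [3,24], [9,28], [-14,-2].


Intersection = [max(a_i), min(b_i)] = [12, -2].
Since 12 > -2, the intersection is empty.
Length = 0

0


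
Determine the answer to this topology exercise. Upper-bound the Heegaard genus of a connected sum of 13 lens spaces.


Heegaard genus satisfies g(A#B) <= g(A) + g(B).
Each lens space has g = 1.
Upper bound: 13 * 1 = 13

13


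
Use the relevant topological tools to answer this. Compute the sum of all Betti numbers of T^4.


b_k(T^4) = C(4,k), so the sum over k is sum_k C(4,k) = 2^4.
Total = 2^4 = 16

16


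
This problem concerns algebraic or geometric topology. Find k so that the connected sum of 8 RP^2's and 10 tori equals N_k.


Since a >= 1, the sum is non-orientable; each T^2 can be replaced by RP^2 # RP^2 (since T^2#RP^2 = 3RP^2).
Total crosscaps k = 8 + 2*10 = 28.
Check via chi: chi = 8*1 + 10*0 - (8+10-1)*2 = -26 = 2 - k = -26. Consistent.

28


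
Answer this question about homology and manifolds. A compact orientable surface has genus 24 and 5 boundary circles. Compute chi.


For a compact orientable surface with genus g and b boundary components: chi = 2 - 2g - b.
chi = 2 - 2*24 - 5 = 2 - 48 - 5 = -51

-51


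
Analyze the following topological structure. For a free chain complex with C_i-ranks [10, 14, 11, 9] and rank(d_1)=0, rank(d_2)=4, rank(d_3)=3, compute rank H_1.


rank H_k = rank(ker d_k) - rank(im d_{k+1}).
rank(ker d_1) = rank(C_1) - rank(d_1) = 14 - 0 = 14.
rank(im d_{1+1}) = 4.
rank H_1 = 14 - 4 = 10

10


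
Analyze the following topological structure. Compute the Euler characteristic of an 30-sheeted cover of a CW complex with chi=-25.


For a finite covering: chi(E) = (number of sheets) * chi(B).
chi(E) = 30 * (-25) = -750

-750


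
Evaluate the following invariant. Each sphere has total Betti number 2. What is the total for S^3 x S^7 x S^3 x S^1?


Total Betti number is multiplicative under products.
Each S^d (d>=1) has total Betti number 2.
There are 4 sphere factors.
Total = 2^4 = 16

16


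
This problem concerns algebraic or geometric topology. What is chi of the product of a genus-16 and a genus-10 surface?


chi(Sigma_16) = 2 - 2*16 = -30
chi(Sigma_10) = 2 - 2*10 = -18
chi(product) = (-30) * (-18) = 540

540


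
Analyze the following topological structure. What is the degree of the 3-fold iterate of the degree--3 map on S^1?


deg(f) = -3. Degree is multiplicative: deg(f^3) = (deg f)^3.
deg(f^3) = (-3)^3 = -27

-27


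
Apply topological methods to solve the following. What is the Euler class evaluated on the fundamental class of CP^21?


For any closed oriented manifold, <e(TM),[M]> = chi(M).
chi(CP^21) = 21+1 = 22

22


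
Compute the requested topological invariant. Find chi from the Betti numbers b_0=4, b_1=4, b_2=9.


chi = sum_k (-1)^k b_k.
= (4) + (-4) + (9)
= 9

9


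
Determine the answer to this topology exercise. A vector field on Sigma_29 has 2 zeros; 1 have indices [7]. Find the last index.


Poincare-Hopf: sum of indices = chi(M).
chi(Sigma_29) = 2 - 2*29 = -56.
Sum of known indices = 7.
x = chi - (sum known) = -56 - (7) = -63

-63


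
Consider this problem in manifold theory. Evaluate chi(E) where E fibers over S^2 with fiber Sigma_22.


chi(S^2) = 2 (n even), chi(Sigma_22) = 2 - 2*22 = -42.
chi(E) = 2 * (-42) = -84

-84


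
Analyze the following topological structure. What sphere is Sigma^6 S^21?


Each suspension raises dimension by 1: Sigma S^n = S^{n+1}.
Sigma^6 S^21 = S^{21+6} = S^27

27


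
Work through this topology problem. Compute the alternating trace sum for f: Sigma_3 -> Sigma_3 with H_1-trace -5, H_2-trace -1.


L(f) = tr(f_0*) - tr(f_1*) + tr(f_2*).
= 1 - (-5) + (-1)
= 5

5


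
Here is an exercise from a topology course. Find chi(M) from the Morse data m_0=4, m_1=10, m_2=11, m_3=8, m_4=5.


Morse theory: chi(M) = sum_k (-1)^k m_k where m_k = #(index-k critical points).
= (4) + (-10) + (11) + (-8) + (5) = 2

2


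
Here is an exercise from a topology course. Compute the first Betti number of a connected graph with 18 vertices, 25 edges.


For a connected graph: rank(pi_1) = b_1 = E - V + 1 = 1 - chi.
chi = V - E = 18 - 25 = -7.
rank = 1 - (-7) = 25 - 18 + 1 = 8

8


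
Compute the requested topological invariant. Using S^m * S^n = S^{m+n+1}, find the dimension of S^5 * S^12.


Join of spheres: S^m * S^n = S^{m+n+1}.
dim = 5 + 12 + 1 = 18

18


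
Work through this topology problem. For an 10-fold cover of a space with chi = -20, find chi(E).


For a finite covering: chi(E) = (number of sheets) * chi(B).
chi(E) = 10 * (-20) = -200

-200


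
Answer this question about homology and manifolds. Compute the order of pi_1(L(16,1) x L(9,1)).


pi_1(X x Y) = pi_1(X) x pi_1(Y).
pi_1(L(16,1)) = Z/16, pi_1(L(9,1)) = Z/9.
|Z/16 x Z/9| = 16 * 9 = 144

144


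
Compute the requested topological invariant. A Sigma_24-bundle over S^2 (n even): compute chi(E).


chi(S^2) = 2 (n even), chi(Sigma_24) = 2 - 2*24 = -46.
chi(E) = 2 * (-46) = -92

-92


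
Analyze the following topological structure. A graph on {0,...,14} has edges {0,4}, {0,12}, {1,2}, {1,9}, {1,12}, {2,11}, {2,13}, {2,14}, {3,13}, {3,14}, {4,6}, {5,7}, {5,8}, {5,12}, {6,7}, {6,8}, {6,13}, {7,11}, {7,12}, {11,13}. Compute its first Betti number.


b_1 = E - V + (number of components).
E = 20, V = 15, components = 2.
b_1 = 20 - 15 + 2 = 7

7


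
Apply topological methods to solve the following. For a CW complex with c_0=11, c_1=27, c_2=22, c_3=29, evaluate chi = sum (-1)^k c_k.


chi = sum_k (-1)^k c_k.
= (-1)^0*11 + (-1)^1*27 + (-1)^2*22 + (-1)^3*29
= (11) + (-27) + (22) + (-29)
= -23

-23


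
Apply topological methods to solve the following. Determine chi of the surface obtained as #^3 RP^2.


For a non-orientable closed surface with k crosscaps: chi = 2 - k.
Here k = 3.
chi = 2 - 3 = -1

-1


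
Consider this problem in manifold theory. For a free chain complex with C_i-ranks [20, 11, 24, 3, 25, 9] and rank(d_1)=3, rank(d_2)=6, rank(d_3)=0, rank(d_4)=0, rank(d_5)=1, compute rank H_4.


rank H_k = rank(ker d_k) - rank(im d_{k+1}).
rank(ker d_4) = rank(C_4) - rank(d_4) = 25 - 0 = 25.
rank(im d_{4+1}) = 1.
rank H_4 = 25 - 1 = 24

24


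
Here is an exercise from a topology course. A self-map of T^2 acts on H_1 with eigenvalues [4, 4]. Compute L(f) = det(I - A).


For a torus self-map: L(f) = det(I - A) where A acts on H_1.
L(f) = (1-4) * (1-4) = -3 * -3 = 9

9


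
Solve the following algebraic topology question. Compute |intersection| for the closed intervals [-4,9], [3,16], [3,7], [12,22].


Intersection = [max(a_i), min(b_i)] = [12, 7].
Since 12 > 7, the intersection is empty.
Length = 0

0


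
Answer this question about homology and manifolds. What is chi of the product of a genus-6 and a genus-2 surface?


chi(Sigma_6) = 2 - 2*6 = -10
chi(Sigma_2) = 2 - 2*2 = -2
chi(product) = (-10) * (-2) = 20

20


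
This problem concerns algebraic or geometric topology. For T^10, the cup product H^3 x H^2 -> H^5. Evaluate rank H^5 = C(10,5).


Cup product: H^p x H^q -> H^{p+q}; here p+q = 3+2 = 5.
rank H^k(T^n) = C(n,k).
C(10,5) = 252

252


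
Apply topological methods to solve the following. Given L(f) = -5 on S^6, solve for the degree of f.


L(f) = 1 + (-1)^6 deg(f) on S^6.
-5 = 1 + (-1)^6 * deg(f)
(-1)^6 * deg(f) = -6
deg(f) = -6

-6
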